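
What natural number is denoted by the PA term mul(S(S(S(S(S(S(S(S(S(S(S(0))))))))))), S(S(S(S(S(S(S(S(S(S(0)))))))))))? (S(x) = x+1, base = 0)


mul(S^11(0), S^10(0)):
S^11(0) = 11
S^10(0) = 10
11 * 10 = 110

110


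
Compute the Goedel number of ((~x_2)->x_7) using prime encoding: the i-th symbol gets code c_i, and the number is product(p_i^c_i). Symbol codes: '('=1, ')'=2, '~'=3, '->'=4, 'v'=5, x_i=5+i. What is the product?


Formula: ((~x_2)->x_7)
Symbol codes: [1, 1, 3, 7, 2, 4, 12, 2]
Primes: [2, 3, 5, 7, 11, 13, 17, 19]
p_1^1 = 2^1 = 2
p_2^1 = 3^1 = 3
p_3^3 = 5^3 = 125
p_4^7 = 7^7 = 823543
p_5^2 = 11^2 = 121
p_6^4 = 13^4 = 28561
p_7^12 = 17^12 = 582622237229761
p_8^2 = 19^2 = 361
Product = 448952693519396635832684528357250

448952693519396635832684528357250


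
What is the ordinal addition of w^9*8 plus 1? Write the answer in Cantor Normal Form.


Ordinal addition w^9*8 + 1:
Leading exponent of alpha (9) > leading exponent of beta (0).
Since alpha's term has higher exponent than beta's leading term,
the sum is simply alpha followed by beta.
Result = w^9*8 + 1

w^9*8 + 1


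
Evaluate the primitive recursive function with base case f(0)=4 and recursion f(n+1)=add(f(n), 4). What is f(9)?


f(0) = 4
f(1) = add(f(0), 4) = add(4, 4) = 8
f(2) = add(f(1), 4) = add(8, 4) = 12
f(3) = add(f(2), 4) = add(12, 4) = 16
f(4) = add(f(3), 4) = add(16, 4) = 20
f(5) = add(f(4), 4) = add(20, 4) = 24
f(6) = add(f(5), 4) = add(24, 4) = 28
f(7) = add(f(6), 4) = add(28, 4) = 32
f(8) = add(f(7), 4) = add(32, 4) = 36
f(9) = add(f(8), 4) = add(36, 4) = 40


40


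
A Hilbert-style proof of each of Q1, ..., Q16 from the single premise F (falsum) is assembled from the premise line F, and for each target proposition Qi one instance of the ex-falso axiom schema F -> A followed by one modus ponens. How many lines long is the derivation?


Ex falso, line by line:
- 1 premise line (F)
- 16 targets, each needing 1 axiom instance (F -> Qi) + 1 MP = 2 lines: 2 * 16 = 32
Total = 1 + 32 = 33 lines.

33


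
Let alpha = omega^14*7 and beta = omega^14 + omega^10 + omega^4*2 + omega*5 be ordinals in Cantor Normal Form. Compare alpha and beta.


Compare term by term from highest exponent:
alpha = omega^14*7
beta = omega^14 + omega^10 + omega^4*2 + omega*5
Term 1: alpha has omega^14*7, beta has omega^14*1
Term 2: alpha has omega^0*0, beta has omega^10*1
Term 3: alpha has omega^0*0, beta has omega^4*2
Term 4: alpha has omega^0*0, beta has omega^1*5
Result: alpha > beta

alpha > beta


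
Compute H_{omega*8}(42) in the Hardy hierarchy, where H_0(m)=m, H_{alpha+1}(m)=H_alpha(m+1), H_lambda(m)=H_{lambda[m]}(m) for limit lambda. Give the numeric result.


H_{omega*8}(42):
For the Hardy hierarchy, H_{omega*k}(n) = 2^k * n.
2^8 = 256.
256 * 42 = 10752

10752


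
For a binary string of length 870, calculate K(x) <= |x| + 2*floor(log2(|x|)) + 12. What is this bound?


floor(log2(870)) = 9
2 * 9 = 18
K(x) <= 870 + 18 + 12 = 900

900


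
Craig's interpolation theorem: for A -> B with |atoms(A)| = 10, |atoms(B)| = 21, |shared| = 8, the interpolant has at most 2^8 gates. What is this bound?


Shared atoms = 8
Craig interpolant size bound = 2^8
= 256

256


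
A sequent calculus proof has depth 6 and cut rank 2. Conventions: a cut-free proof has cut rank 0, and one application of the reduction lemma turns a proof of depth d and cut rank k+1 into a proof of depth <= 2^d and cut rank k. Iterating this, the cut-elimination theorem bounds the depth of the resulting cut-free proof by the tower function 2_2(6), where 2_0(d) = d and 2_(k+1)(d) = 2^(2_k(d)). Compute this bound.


Each rank reduction sends depth d to at most 2^d; cut rank r needs r reductions.
2_0(6) = 6
2_1(6) = 2^6 = 64
2_2(6) = 2^64 = 18446744073709551616
Cut-free depth bound = 18446744073709551616

18446744073709551616


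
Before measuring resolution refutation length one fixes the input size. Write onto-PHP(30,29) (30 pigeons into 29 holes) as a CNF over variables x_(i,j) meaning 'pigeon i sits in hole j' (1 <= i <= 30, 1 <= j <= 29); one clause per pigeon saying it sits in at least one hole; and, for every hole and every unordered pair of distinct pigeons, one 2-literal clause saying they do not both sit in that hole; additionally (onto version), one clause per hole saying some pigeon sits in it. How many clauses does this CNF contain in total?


onto-PHP(30,29): 30 pigeons, 29 holes, 30*29 = 870 variables.
- pigeon clauses: one per pigeon -> 30 clauses
- hole clauses: 29 holes * C(30,2) = 29 * 435 -> 12615 clauses
- onto clauses: one per hole -> 29 clauses
Total clauses = 30 + 12615 + 29 = 12674

12674


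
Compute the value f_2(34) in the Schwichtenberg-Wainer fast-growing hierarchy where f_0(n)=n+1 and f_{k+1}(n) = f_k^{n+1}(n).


f_2(34) = f_1^35(34)
f_1(m) = 2m + 1.
Iterating: f_1^k(n) = 2^k*(n+1) - 1.
f_2(34) = 2^35*(34+1) - 1 = 34359738368*35 - 1 = 1202590842879

1202590842879


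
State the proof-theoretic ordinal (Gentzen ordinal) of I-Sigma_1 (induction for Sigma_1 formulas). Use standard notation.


The proof-theoretic ordinal of I-Sigma_1 (induction for Sigma_1 formulas) is a standard result in ordinal analysis.
This ordinal is the supremum of order types of primitive recursive well-orderings
that the theory can prove to be well-ordered.
For I-Sigma_1 (induction for Sigma_1 formulas), the proof-theoretic ordinal is omega^omega.

omega^omega


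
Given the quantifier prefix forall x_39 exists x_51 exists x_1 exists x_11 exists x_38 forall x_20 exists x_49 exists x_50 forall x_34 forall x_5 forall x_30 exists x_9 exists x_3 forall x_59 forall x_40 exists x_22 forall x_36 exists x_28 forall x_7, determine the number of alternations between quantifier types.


Walk the prefix and count type changes:
  position 1: forall -> exists <-- alternation
  position 2: exists -> exists
  position 3: exists -> exists
  position 4: exists -> exists
  position 5: exists -> forall <-- alternation
  position 6: forall -> exists <-- alternation
  position 7: exists -> exists
  position 8: exists -> forall <-- alternation
  position 9: forall -> forall
  position 10: forall -> forall
  position 11: forall -> exists <-- alternation
  position 12: exists -> exists
  position 13: exists -> forall <-- alternation
  position 14: forall -> forall
  position 15: forall -> exists <-- alternation
  position 16: exists -> forall <-- alternation
  position 17: forall -> exists <-- alternation
  position 18: exists -> forall <-- alternation
Total alternations = 10

10


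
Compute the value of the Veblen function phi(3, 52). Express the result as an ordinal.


phi(3, 52):
phi(3, beta) = eta_beta (the beta-th eta number, fixed point of zeta).
phi(3, 52) = eta_52

eta_52


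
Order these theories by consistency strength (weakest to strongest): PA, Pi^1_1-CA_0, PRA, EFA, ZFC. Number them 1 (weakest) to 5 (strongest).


Ordering by consistency strength:
1. EFA
2. PRA
3. PA
4. Pi^1_1-CA_0
5. ZFC


PA=3, Pi^1_1-CA_0=4, PRA=2, EFA=1, ZFC=5


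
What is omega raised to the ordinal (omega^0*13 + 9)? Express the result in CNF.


omega^(omega^0*13 + 9):
omega^0 = 1, so the exponent is 13 + 9 = 22 (finite ordinal addition).
Result = omega^22, already a single CNF term.

omega^22


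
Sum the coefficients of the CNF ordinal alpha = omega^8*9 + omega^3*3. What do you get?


CNF: omega^8*9 + omega^3*3
Coefficients: 9 + 3 = 12

12


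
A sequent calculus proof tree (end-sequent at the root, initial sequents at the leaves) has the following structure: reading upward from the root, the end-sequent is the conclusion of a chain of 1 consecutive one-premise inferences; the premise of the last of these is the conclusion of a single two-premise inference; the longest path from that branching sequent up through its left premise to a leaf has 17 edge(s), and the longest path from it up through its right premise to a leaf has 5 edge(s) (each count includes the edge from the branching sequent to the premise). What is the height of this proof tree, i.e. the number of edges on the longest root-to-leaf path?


Longest path through the left premise: 17 edges (measured from the branching sequent)
Longest path through the right premise: 5 edges
Height of the subtree rooted at the branching sequent: max(17, 5) = 17
The branching sequent sits 1 edges above the root (the chain of one-premise inferences), so height = 17 + 1 = 18

18


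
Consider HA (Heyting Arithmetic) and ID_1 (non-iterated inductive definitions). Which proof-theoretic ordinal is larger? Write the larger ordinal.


Proof-theoretic ordinal of HA (Heyting Arithmetic): epsilon_0
Proof-theoretic ordinal of ID_1 (non-iterated inductive definitions): psi_0(epsilon_{Omega+1})
Comparing: epsilon_0 < psi_0(epsilon_{Omega+1}).
The larger ordinal is psi_0(epsilon_{Omega+1}) (from ID_1 (non-iterated inductive definitions)).

psi_0(epsilon_{Omega+1})


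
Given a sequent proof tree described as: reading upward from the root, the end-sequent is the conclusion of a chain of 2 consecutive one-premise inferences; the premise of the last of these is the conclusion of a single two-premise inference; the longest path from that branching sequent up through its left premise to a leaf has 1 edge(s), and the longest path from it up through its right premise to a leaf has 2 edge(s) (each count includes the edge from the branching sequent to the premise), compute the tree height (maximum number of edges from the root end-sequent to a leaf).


Longest path through the left premise: 1 edges (measured from the branching sequent)
Longest path through the right premise: 2 edges
Height of the subtree rooted at the branching sequent: max(1, 2) = 2
The branching sequent sits 2 edges above the root (the chain of one-premise inferences), so height = 2 + 2 = 4

4


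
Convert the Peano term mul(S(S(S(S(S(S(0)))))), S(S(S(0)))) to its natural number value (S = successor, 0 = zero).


mul(S^6(0), S^3(0)):
S^6(0) = 6
S^3(0) = 3
6 * 3 = 18

18


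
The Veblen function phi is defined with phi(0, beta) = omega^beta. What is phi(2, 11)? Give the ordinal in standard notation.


phi(2, 11):
phi(2, beta) = zeta_beta (the beta-th zeta number, fixed point of epsilon).
phi(2, 11) = zeta_11

zeta_11


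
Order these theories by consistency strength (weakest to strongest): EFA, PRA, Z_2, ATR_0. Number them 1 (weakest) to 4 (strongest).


Ordering by consistency strength:
1. EFA
2. PRA
3. ATR_0
4. Z_2


EFA=1, PRA=2, Z_2=4, ATR_0=3


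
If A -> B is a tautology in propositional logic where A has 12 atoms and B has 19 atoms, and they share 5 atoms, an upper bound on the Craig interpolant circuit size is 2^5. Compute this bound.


Shared atoms = 5
Craig interpolant size bound = 2^5
= 32

32


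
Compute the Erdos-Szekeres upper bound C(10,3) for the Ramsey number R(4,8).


R(4,8) <= C(4+8-2, 4-1) = C(10, 3)
C(10, 3) = 10! / (3! * 7!)
= 120

120


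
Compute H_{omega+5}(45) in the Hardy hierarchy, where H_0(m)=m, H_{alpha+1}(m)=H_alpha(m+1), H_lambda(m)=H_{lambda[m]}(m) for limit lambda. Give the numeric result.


H_{omega+5}(45):
Unwind the 5 successor steps: H_{omega+5}(45) = H_omega(45+5) = H_omega(50).
H_omega(m) = H_m(m) = m + m = 2m.
Result = 2 * 50 = 100

100


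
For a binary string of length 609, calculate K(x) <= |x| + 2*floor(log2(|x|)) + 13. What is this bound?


floor(log2(609)) = 9
2 * 9 = 18
K(x) <= 609 + 18 + 13 = 640

640


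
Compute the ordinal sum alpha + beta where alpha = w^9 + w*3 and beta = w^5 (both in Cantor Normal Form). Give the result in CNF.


Ordinal addition (w^9 + w*3) + w^5:
alpha's leading term has exponent 9 > beta's exponent 5, so it survives.
alpha's tail term has exponent 1 < beta's exponent 5, so it is absorbed by beta.
In ordinal addition, any term followed by a strictly larger-exponent term is absorbed.
Result = w^9 + w^5

w^9 + w^5


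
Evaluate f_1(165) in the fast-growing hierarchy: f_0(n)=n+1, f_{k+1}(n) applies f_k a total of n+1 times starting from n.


f_1(165) = f_0^166(165)
f_0 adds 1 each time, applied 166 times.
f_1(165) = 165 + 166 = 331

331


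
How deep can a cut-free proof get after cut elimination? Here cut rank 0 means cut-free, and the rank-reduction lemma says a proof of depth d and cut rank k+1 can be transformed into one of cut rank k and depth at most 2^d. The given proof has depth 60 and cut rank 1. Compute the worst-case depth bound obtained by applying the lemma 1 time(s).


Each rank reduction sends depth d to at most 2^d; cut rank r needs r reductions.
2_0(60) = 60
2_1(60) = 2^60 = 1152921504606846976
Cut-free depth bound = 1152921504606846976

1152921504606846976


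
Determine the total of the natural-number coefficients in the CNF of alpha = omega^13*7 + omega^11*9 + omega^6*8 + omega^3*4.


CNF: omega^13*7 + omega^11*9 + omega^6*8 + omega^3*4
Coefficients: 7 + 9 + 8 + 4 = 28

28


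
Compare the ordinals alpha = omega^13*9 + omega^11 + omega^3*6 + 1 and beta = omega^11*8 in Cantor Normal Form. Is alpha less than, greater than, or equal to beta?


Compare term by term from highest exponent:
alpha = omega^13*9 + omega^11 + omega^3*6 + 1
beta = omega^11*8
Term 1: alpha has omega^13*9, beta has omega^11*8
Term 2: alpha has omega^11*1, beta has omega^0*0
Term 3: alpha has omega^3*6, beta has omega^0*0
Term 4: alpha has omega^0*1, beta has omega^0*0
Result: alpha > beta

alpha > beta


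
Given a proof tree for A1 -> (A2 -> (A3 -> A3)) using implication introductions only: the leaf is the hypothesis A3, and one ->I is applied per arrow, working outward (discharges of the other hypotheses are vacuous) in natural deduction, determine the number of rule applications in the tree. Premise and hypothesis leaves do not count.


The formula has 3 arrows (->); its innermost consequent A3 is one of the antecedents,
so the proof starts from the hypothesis leaf A3 (not a rule application) and closes one arrow per ->I.
Building A1 -> (A2 -> (A3 -> A3)) therefore takes 3 nested implication introductions.
Total inference nodes = 3

3


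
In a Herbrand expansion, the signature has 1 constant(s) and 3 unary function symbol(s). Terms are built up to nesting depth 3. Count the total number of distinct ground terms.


Herbrand terms by depth:
Depth 0: 1 constants
Depth 1: 3 new terms (running total: 4)
Depth 2: 9 new terms (running total: 13)
Depth 3: 27 new terms (running total: 40)
Total distinct ground terms = 40

40


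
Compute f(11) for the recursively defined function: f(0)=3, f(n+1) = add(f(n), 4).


f(0) = 3
f(1) = add(f(0), 4) = add(3, 4) = 7
f(2) = add(f(1), 4) = add(7, 4) = 11
f(3) = add(f(2), 4) = add(11, 4) = 15
f(4) = add(f(3), 4) = add(15, 4) = 19
f(5) = add(f(4), 4) = add(19, 4) = 23
f(6) = add(f(5), 4) = add(23, 4) = 27
f(7) = add(f(6), 4) = add(27, 4) = 31
f(8) = add(f(7), 4) = add(31, 4) = 35
f(9) = add(f(8), 4) = add(35, 4) = 39
f(10) = add(f(9), 4) = add(39, 4) = 43
f(11) = add(f(10), 4) = add(43, 4) = 47


47


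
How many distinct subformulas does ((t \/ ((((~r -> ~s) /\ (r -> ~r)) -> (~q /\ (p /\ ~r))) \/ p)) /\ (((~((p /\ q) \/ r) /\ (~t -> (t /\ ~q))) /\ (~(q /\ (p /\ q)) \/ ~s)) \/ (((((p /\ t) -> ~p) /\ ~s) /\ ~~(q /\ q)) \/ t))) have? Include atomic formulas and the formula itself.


Formula: ((t \/ ((((~r -> ~s) /\ (r -> ~r)) -> (~q /\ (p /\ ~r))) \/ p)) /\ (((~((p /\ q) \/ r) /\ (~t -> (t /\ ~q))) /\ (~(q /\ (p /\ q)) \/ ~s)) \/ (((((p /\ t) -> ~p) /\ ~s) /\ ~~(q /\ q)) \/ t)))
Subformulas found:
  1. r
  2. p
  3. q
  4. s
  5. t
  6. ~t
  7. ~p
  8. ~s
  9. ~r
  10. ~q
  11. (p /\ q)
  12. (q /\ q)
  13. (p /\ t)
  14. (t /\ ~q)
  15. (p /\ ~r)
  16. ~(q /\ q)
  17. (r -> ~r)
  18. ~~(q /\ q)
  19. (~r -> ~s)
  20. (q /\ (p /\ q))
  21. ((p /\ q) \/ r)
  22. ~(q /\ (p /\ q))
  23. ~((p /\ q) \/ r)
  24. ((p /\ t) -> ~p)
  25. (~t -> (t /\ ~q))
  26. (~q /\ (p /\ ~r))
  27. (((p /\ t) -> ~p) /\ ~s)
  28. (~(q /\ (p /\ q)) \/ ~s)
  29. ((~r -> ~s) /\ (r -> ~r))
  30. (~((p /\ q) \/ r) /\ (~t -> (t /\ ~q)))
  31. ((((p /\ t) -> ~p) /\ ~s) /\ ~~(q /\ q))
  32. (((((p /\ t) -> ~p) /\ ~s) /\ ~~(q /\ q)) \/ t)
  33. (((~r -> ~s) /\ (r -> ~r)) -> (~q /\ (p /\ ~r)))
  34. ((((~r -> ~s) /\ (r -> ~r)) -> (~q /\ (p /\ ~r))) \/ p)
  35. (t \/ ((((~r -> ~s) /\ (r -> ~r)) -> (~q /\ (p /\ ~r))) \/ p))
  36. ((~((p /\ q) \/ r) /\ (~t -> (t /\ ~q))) /\ (~(q /\ (p /\ q)) \/ ~s))
  37. (((~((p /\ q) \/ r) /\ (~t -> (t /\ ~q))) /\ (~(q /\ (p /\ q)) \/ ~s)) \/ (((((p /\ t) -> ~p) /\ ~s) /\ ~~(q /\ q)) \/ t))
  38. ((t \/ ((((~r -> ~s) /\ (r -> ~r)) -> (~q /\ (p /\ ~r))) \/ p)) /\ (((~((p /\ q) \/ r) /\ (~t -> (t /\ ~q))) /\ (~(q /\ (p /\ q)) \/ ~s)) \/ (((((p /\ t) -> ~p) /\ ~s) /\ ~~(q /\ q)) \/ t)))
Total distinct subformulas = 38

38


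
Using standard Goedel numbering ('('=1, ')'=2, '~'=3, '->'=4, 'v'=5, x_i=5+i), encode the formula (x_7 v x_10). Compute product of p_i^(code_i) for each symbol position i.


Formula: (x_7 v x_10)
Symbol codes: [1, 12, 5, 15, 2]
Primes: [2, 3, 5, 7, 11]
p_1^1 = 2^1 = 2
p_2^12 = 3^12 = 531441
p_3^5 = 5^5 = 3125
p_4^15 = 7^15 = 4747561509943
p_5^2 = 11^2 = 121
Product = 1908055682531748508893750

1908055682531748508893750


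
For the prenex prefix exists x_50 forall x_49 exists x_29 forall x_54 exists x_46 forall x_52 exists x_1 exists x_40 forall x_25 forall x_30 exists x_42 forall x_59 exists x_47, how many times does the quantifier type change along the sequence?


Walk the prefix and count type changes:
  position 1: exists -> forall <-- alternation
  position 2: forall -> exists <-- alternation
  position 3: exists -> forall <-- alternation
  position 4: forall -> exists <-- alternation
  position 5: exists -> forall <-- alternation
  position 6: forall -> exists <-- alternation
  position 7: exists -> exists
  position 8: exists -> forall <-- alternation
  position 9: forall -> forall
  position 10: forall -> exists <-- alternation
  position 11: exists -> forall <-- alternation
  position 12: forall -> exists <-- alternation
Total alternations = 10

10


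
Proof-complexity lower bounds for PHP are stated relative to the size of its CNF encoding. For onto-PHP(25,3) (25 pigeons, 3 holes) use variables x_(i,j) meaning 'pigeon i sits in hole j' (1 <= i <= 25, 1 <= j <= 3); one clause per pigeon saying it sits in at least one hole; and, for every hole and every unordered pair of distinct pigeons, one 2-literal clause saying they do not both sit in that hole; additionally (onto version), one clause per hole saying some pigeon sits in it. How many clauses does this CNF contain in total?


onto-PHP(25,3): 25 pigeons, 3 holes, 25*3 = 75 variables.
- pigeon clauses: one per pigeon -> 25 clauses
- hole clauses: 3 holes * C(25,2) = 3 * 300 -> 900 clauses
- onto clauses: one per hole -> 3 clauses
Total clauses = 25 + 900 + 3 = 928

928


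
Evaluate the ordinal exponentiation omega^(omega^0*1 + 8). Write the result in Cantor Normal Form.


omega^(omega^0*1 + 8):
omega^0 = 1, so the exponent is 1 + 8 = 9 (finite ordinal addition).
Result = omega^9, already a single CNF term.

omega^9


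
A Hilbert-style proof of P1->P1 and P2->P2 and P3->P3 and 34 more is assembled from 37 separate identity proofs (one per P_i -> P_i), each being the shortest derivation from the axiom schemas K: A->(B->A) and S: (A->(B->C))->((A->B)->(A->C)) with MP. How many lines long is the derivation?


The shortest proof of A->A from K and S in the Hilbert calculus has exactly 5 lines:
(1) K instance A->((A->A)->A), (2) S instance, (3) MP on 1,2, (4) K instance A->(A->A), (5) MP on 3,4.
For 37 independent identities: 37 * 5 = 185 lines total.

185


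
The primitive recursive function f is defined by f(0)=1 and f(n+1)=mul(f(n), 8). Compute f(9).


f(0) = 1
f(1) = mul(f(0), 8) = mul(1, 8) = 8
f(2) = mul(f(1), 8) = mul(8, 8) = 64
f(3) = mul(f(2), 8) = mul(64, 8) = 512
f(4) = mul(f(3), 8) = mul(512, 8) = 4096
f(5) = mul(f(4), 8) = mul(4096, 8) = 32768
f(6) = mul(f(5), 8) = mul(32768, 8) = 262144
f(7) = mul(f(6), 8) = mul(262144, 8) = 2097152
f(8) = mul(f(7), 8) = mul(2097152, 8) = 16777216
f(9) = mul(f(8), 8) = mul(16777216, 8) = 134217728


134217728


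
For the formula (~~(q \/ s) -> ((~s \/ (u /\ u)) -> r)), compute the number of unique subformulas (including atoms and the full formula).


Formula: (~~(q \/ s) -> ((~s \/ (u /\ u)) -> r))
Subformulas found:
  1. q
  2. u
  3. s
  4. r
  5. ~s
  6. (u /\ u)
  7. (q \/ s)
  8. ~(q \/ s)
  9. ~~(q \/ s)
  10. (~s \/ (u /\ u))
  11. ((~s \/ (u /\ u)) -> r)
  12. (~~(q \/ s) -> ((~s \/ (u /\ u)) -> r))
Total distinct subformulas = 12

12


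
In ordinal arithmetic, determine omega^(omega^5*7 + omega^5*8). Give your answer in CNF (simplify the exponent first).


omega^(omega^5*7 + omega^5*8):
Both terms of the exponent have the same exponent 5, so they merge: omega^5*7 + omega^5*8 = omega^5*(7+8) = omega^5*15.
omega raised to a CNF ordinal is a single CNF term: Result = omega^(omega^5*15)

omega^(omega^5*15)


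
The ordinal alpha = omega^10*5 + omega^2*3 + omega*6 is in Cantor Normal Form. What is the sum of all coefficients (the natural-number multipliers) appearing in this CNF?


CNF: omega^10*5 + omega^2*3 + omega*6
Coefficients: 5 + 3 + 6 = 14

14


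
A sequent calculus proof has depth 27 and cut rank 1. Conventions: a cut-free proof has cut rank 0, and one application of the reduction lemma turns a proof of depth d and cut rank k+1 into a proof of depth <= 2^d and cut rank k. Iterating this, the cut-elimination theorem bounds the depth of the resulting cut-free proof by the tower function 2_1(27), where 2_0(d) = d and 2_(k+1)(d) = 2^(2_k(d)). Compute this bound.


Each rank reduction sends depth d to at most 2^d; cut rank r needs r reductions.
2_0(27) = 27
2_1(27) = 2^27 = 134217728
Cut-free depth bound = 134217728

134217728


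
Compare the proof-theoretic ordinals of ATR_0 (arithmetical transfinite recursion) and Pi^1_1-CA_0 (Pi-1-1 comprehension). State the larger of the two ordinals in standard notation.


Proof-theoretic ordinal of ATR_0 (arithmetical transfinite recursion): Gamma_0
Proof-theoretic ordinal of Pi^1_1-CA_0 (Pi-1-1 comprehension): psi_0(Omega_omega)
Comparing: Gamma_0 < psi_0(Omega_omega).
The larger ordinal is psi_0(Omega_omega) (from Pi^1_1-CA_0 (Pi-1-1 comprehension)).

psi_0(Omega_omega)


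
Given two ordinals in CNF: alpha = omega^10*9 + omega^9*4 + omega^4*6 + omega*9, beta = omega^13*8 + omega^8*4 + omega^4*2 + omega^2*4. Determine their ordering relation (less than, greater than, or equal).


Compare term by term from highest exponent:
alpha = omega^10*9 + omega^9*4 + omega^4*6 + omega*9
beta = omega^13*8 + omega^8*4 + omega^4*2 + omega^2*4
Term 1: alpha has omega^10*9, beta has omega^13*8
Term 2: alpha has omega^9*4, beta has omega^8*4
Term 3: alpha has omega^4*6, beta has omega^4*2
Term 4: alpha has omega^1*9, beta has omega^2*4
Result: alpha < beta

alpha < beta


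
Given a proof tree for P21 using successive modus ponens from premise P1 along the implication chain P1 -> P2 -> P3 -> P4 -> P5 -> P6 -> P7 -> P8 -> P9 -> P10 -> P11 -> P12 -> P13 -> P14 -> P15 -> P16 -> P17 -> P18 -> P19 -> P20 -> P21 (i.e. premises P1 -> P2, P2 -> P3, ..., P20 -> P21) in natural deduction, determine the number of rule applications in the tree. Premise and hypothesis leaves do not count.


We have a chain: P1 -> P2 -> P3 -> P4 -> P5 -> P6 -> P7 -> P8 -> P9 -> P10 -> P11 -> P12 -> P13 -> P14 -> P15 -> P16 -> P17 -> P18 -> P19 -> P20 -> P21.
Each modus ponens application produces the next variable.
The chain has 21 propositions, so 21-1 = 20 modus ponens steps.
Total inference nodes = 20

20


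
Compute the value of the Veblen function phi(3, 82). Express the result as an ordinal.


phi(3, 82):
phi(3, beta) = eta_beta (the beta-th eta number, fixed point of zeta).
phi(3, 82) = eta_82

eta_82


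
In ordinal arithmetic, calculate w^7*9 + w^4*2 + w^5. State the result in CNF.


Ordinal addition (w^7*9 + w^4*2) + w^5:
alpha's leading term has exponent 7 > beta's exponent 5, so it survives.
alpha's tail term has exponent 4 < beta's exponent 5, so it is absorbed by beta.
In ordinal addition, any term followed by a strictly larger-exponent term is absorbed.
Result = w^7*9 + w^5

w^7*9 + w^5


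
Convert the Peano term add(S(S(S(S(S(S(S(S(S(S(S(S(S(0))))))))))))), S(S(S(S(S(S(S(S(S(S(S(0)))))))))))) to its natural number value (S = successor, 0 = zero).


add(S^13(0), S^11(0)):
S^13(0) = 13
S^11(0) = 11
13 + 11 = 24

24


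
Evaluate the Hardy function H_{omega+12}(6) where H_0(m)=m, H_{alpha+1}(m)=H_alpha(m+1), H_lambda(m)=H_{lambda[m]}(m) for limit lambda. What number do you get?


H_{omega+12}(6):
Unwind the 12 successor steps: H_{omega+12}(6) = H_omega(6+12) = H_omega(18).
H_omega(m) = H_m(m) = m + m = 2m.
Result = 2 * 18 = 36

36


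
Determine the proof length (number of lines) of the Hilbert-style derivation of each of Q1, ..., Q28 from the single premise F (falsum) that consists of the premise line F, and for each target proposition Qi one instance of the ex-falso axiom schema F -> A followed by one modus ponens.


Ex falso, line by line:
- 1 premise line (F)
- 28 targets, each needing 1 axiom instance (F -> Qi) + 1 MP = 2 lines: 2 * 28 = 56
Total = 1 + 56 = 57 lines.

57


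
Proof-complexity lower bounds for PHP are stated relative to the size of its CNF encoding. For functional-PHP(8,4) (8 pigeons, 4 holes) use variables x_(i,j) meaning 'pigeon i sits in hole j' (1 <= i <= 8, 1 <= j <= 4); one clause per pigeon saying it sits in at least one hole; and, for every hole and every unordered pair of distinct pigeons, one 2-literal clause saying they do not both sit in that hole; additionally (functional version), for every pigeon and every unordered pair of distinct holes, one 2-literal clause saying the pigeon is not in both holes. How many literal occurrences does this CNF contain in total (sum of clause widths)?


functional-PHP(8,4): 8 pigeons, 4 holes, 8*4 = 32 variables.
- pigeon clauses: one per pigeon -> 8 clauses of width 4 -> 32 literals
- hole clauses: 4 holes * C(8,2) = 4 * 28 -> 112 clauses of width 2 -> 224 literals
- functional clauses: 8 pigeons * C(4,2) = 8 * 6 -> 48 clauses of width 2 -> 96 literals
Total literal occurrences = 32 + 224 + 96 = 352

352


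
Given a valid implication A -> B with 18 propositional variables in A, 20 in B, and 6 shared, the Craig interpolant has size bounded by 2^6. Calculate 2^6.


Shared atoms = 6
Craig interpolant size bound = 2^6
= 64

64


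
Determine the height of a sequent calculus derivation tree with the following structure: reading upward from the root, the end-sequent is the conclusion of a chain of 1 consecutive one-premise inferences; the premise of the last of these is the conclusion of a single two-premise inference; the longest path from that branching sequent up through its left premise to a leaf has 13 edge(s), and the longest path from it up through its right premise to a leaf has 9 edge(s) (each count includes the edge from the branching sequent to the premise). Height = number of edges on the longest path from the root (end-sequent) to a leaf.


Longest path through the left premise: 13 edges (measured from the branching sequent)
Longest path through the right premise: 9 edges
Height of the subtree rooted at the branching sequent: max(13, 9) = 13
The branching sequent sits 1 edges above the root (the chain of one-premise inferences), so height = 13 + 1 = 14

14


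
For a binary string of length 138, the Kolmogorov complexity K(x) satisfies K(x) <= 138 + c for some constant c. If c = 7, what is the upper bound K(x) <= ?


K(x) <= |x| + c = 138 + 7 = 145

145


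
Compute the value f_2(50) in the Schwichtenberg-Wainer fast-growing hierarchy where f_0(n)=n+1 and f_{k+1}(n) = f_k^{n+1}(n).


f_2(50) = f_1^51(50)
f_1(m) = 2m + 1.
Iterating: f_1^k(n) = 2^k*(n+1) - 1.
f_2(50) = 2^51*(50+1) - 1 = 2251799813685248*51 - 1 = 114841790497947647

114841790497947647


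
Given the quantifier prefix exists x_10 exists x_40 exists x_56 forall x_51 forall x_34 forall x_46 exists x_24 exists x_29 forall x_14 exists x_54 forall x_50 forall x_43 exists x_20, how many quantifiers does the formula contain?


Quantifier prefix has 13 quantifier symbols.
Quantifier depth = 13

13


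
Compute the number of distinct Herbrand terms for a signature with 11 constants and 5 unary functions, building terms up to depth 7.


Herbrand terms by depth:
Depth 0: 11 constants
Depth 1: 55 new terms (running total: 66)
Depth 2: 275 new terms (running total: 341)
Depth 3: 1375 new terms (running total: 1716)
Depth 4: 6875 new terms (running total: 8591)
Depth 5: 34375 new terms (running total: 42966)
Depth 6: 171875 new terms (running total: 214841)
Depth 7: 859375 new terms (running total: 1074216)
Total distinct ground terms = 1074216

1074216


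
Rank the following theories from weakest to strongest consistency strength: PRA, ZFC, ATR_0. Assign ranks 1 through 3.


Ordering by consistency strength:
1. PRA
2. ATR_0
3. ZFC


PRA=1, ZFC=3, ATR_0=2


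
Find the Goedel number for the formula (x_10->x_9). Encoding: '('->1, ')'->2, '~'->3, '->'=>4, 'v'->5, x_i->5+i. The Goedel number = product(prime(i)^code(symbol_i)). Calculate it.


Formula: (x_10->x_9)
Symbol codes: [1, 15, 4, 14, 2]
Primes: [2, 3, 5, 7, 11]
p_1^1 = 2^1 = 2
p_2^15 = 3^15 = 14348907
p_3^4 = 5^4 = 625
p_4^14 = 7^14 = 678223072849
p_5^2 = 11^2 = 121
Product = 1471928669381634564003750

1471928669381634564003750


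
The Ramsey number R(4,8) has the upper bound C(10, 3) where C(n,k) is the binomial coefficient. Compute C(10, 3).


R(4,8) <= C(4+8-2, 4-1) = C(10, 3)
C(10, 3) = 10! / (3! * 7!)
= 120

120


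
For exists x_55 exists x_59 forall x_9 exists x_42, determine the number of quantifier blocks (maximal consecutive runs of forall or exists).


Alternations = 2.
Blocks = alternations + 1 = 3

3


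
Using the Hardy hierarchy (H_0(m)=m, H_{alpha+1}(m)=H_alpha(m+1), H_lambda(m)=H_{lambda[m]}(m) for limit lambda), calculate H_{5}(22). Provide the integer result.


H_5(22):
For finite ordinals k, H_k(n) = n + k (each successor step adds 1).
H_5(22) = 22 + 5 = 27

27


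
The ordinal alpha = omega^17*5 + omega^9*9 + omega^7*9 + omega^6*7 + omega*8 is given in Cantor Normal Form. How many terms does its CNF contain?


CNF: omega^17*5 + omega^9*9 + omega^7*9 + omega^6*7 + omega*8
Count the summands separated by '+':
  term 1: omega^17*5
  term 2: omega^9*9
  term 3: omega^7*9
  term 4: omega^6*7
  term 5: omega*8
Total terms = 5

5


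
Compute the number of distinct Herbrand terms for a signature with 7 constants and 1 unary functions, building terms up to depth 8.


Herbrand terms by depth:
Depth 0: 7 constants
Depth 1: 7 new terms (running total: 14)
Depth 2: 7 new terms (running total: 21)
Depth 3: 7 new terms (running total: 28)
Depth 4: 7 new terms (running total: 35)
Depth 5: 7 new terms (running total: 42)
Depth 6: 7 new terms (running total: 49)
Depth 7: 7 new terms (running total: 56)
Depth 8: 7 new terms (running total: 63)
Total distinct ground terms = 63

63


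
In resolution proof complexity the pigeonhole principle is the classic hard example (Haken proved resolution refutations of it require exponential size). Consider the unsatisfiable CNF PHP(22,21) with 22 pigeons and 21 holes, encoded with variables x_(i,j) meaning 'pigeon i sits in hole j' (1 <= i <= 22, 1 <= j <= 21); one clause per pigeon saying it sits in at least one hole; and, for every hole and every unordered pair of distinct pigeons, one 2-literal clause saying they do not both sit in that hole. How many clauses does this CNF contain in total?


PHP(22,21): 22 pigeons, 21 holes, 22*21 = 462 variables.
- pigeon clauses: one per pigeon -> 22 clauses
- hole clauses: 21 holes * C(22,2) = 21 * 231 -> 4851 clauses
Total clauses = 22 + 4851 = 4873

4873


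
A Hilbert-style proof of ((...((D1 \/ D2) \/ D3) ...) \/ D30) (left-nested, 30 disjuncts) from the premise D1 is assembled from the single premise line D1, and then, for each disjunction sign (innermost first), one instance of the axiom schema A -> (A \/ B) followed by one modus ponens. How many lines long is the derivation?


Building the left-nested 30-ary disjunction from D1:
- 1 premise line (D1)
- 30 disjuncts means 29 disjunction signs; each needs 1 axiom instance + 1 MP = 2 lines: 2 * 29 = 58
Total = 1 + 58 = 59 lines.

59


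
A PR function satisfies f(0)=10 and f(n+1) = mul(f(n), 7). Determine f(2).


f(0) = 10
f(1) = mul(f(0), 7) = mul(10, 7) = 70
f(2) = mul(f(1), 7) = mul(70, 7) = 490


490


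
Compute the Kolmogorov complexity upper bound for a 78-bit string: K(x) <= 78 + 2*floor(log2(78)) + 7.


floor(log2(78)) = 6
2 * 6 = 12
K(x) <= 78 + 12 + 7 = 97

97


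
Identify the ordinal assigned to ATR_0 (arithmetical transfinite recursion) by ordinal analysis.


The proof-theoretic ordinal of ATR_0 (arithmetical transfinite recursion) is a standard result in ordinal analysis.
This ordinal is the supremum of order types of primitive recursive well-orderings
that the theory can prove to be well-ordered.
For ATR_0 (arithmetical transfinite recursion), the proof-theoretic ordinal is Gamma_0.

Gamma_0


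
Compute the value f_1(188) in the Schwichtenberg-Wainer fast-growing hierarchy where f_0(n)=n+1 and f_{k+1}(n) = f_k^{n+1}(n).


f_1(188) = f_0^189(188)
f_0 adds 1 each time, applied 189 times.
f_1(188) = 188 + 189 = 377

377


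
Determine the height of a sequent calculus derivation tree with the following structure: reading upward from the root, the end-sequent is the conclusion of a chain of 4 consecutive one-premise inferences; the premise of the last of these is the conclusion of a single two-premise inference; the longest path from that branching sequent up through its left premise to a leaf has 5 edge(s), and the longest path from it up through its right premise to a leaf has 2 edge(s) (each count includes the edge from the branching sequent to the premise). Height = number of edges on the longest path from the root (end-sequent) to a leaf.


Longest path through the left premise: 5 edges (measured from the branching sequent)
Longest path through the right premise: 2 edges
Height of the subtree rooted at the branching sequent: max(5, 2) = 5
The branching sequent sits 4 edges above the root (the chain of one-premise inferences), so height = 5 + 4 = 9

9


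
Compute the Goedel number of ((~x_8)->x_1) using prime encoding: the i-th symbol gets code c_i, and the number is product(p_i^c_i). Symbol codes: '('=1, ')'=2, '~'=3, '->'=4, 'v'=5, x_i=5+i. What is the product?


Formula: ((~x_8)->x_1)
Symbol codes: [1, 1, 3, 13, 2, 4, 6, 2]
Primes: [2, 3, 5, 7, 11, 13, 17, 19]
p_1^1 = 2^1 = 2
p_2^1 = 3^1 = 3
p_3^3 = 5^3 = 125
p_4^13 = 7^13 = 96889010407
p_5^2 = 11^2 = 121
p_6^4 = 13^4 = 28561
p_7^6 = 17^6 = 24137569
p_8^2 = 19^2 = 361
Product = 2188241717294044599482222177250

2188241717294044599482222177250


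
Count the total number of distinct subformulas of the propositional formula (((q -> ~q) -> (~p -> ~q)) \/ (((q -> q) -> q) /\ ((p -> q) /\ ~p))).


Formula: (((q -> ~q) -> (~p -> ~q)) \/ (((q -> q) -> q) /\ ((p -> q) /\ ~p)))
Subformulas found:
  1. q
  2. p
  3. ~p
  4. ~q
  5. (q -> q)
  6. (p -> q)
  7. (q -> ~q)
  8. (~p -> ~q)
  9. ((q -> q) -> q)
  10. ((p -> q) /\ ~p)
  11. ((q -> ~q) -> (~p -> ~q))
  12. (((q -> q) -> q) /\ ((p -> q) /\ ~p))
  13. (((q -> ~q) -> (~p -> ~q)) \/ (((q -> q) -> q) /\ ((p -> q) /\ ~p)))
Total distinct subformulas = 13

13


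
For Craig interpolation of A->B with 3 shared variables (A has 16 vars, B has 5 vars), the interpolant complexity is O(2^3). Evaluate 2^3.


Shared atoms = 3
Craig interpolant size bound = 2^3
= 8

8


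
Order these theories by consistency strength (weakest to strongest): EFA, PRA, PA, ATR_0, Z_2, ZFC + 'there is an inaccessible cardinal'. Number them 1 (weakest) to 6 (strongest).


Ordering by consistency strength:
1. EFA
2. PRA
3. PA
4. ATR_0
5. Z_2
6. ZFC + 'there is an inaccessible cardinal'


EFA=1, PRA=2, PA=3, ATR_0=4, Z_2=5, ZFC + 'there is an inaccessible cardinal'=6


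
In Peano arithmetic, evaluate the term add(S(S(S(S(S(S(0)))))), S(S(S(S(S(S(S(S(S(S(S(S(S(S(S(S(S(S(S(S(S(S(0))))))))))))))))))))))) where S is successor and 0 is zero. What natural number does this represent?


add(S^6(0), S^22(0)):
S^6(0) = 6
S^22(0) = 22
6 + 22 = 28

28


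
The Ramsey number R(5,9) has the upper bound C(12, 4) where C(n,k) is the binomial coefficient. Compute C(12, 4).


R(5,9) <= C(5+9-2, 5-1) = C(12, 4)
C(12, 4) = 12! / (4! * 8!)
= 495

495


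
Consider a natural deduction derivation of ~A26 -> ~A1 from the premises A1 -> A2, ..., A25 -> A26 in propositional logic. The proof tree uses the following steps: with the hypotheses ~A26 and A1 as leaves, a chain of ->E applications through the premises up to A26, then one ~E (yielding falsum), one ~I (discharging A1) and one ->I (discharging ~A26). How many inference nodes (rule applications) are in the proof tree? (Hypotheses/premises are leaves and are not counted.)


From hypothesis A1, 25 ->E steps along the 25 premises yield A26.
~E with hypothesis ~A26 gives falsum (1 node); ~I discharging A1 gives ~A1 (1 node); ->I discharging ~A26 gives the goal (1 node).
Total = 25 + 3 = 28 inference nodes.

28


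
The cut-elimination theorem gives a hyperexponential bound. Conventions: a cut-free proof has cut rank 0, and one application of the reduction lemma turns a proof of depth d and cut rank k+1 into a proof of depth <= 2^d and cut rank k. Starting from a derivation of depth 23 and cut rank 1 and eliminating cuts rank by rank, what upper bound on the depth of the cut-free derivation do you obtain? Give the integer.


Each rank reduction sends depth d to at most 2^d; cut rank r needs r reductions.
2_0(23) = 23
2_1(23) = 2^23 = 8388608
Cut-free depth bound = 8388608

8388608


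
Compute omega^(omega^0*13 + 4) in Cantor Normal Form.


omega^(omega^0*13 + 4):
omega^0 = 1, so the exponent is 13 + 4 = 17 (finite ordinal addition).
Result = omega^17, already a single CNF term.

omega^17


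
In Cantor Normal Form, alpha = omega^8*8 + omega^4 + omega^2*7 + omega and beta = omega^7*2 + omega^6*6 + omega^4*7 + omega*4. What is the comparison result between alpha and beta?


Compare term by term from highest exponent:
alpha = omega^8*8 + omega^4 + omega^2*7 + omega
beta = omega^7*2 + omega^6*6 + omega^4*7 + omega*4
Term 1: alpha has omega^8*8, beta has omega^7*2
Term 2: alpha has omega^4*1, beta has omega^6*6
Term 3: alpha has omega^2*7, beta has omega^4*7
Term 4: alpha has omega^1*1, beta has omega^1*4
Result: alpha > beta

alpha > beta


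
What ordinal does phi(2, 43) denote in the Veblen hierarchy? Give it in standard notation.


phi(2, 43):
phi(2, beta) = zeta_beta (the beta-th zeta number, fixed point of epsilon).
phi(2, 43) = zeta_43

zeta_43


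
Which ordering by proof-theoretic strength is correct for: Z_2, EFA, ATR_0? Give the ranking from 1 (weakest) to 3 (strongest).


Ordering by consistency strength:
1. EFA
2. ATR_0
3. Z_2


Z_2=3, EFA=1, ATR_0=2


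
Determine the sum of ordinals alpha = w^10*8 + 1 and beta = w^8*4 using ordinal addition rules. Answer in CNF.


Ordinal addition (w^10*8 + 1) + w^8*4:
alpha's leading term has exponent 10 > beta's exponent 8, so it survives.
alpha's tail term has exponent 0 < beta's exponent 8, so it is absorbed by beta.
In ordinal addition, any term followed by a strictly larger-exponent term is absorbed.
Result = w^10*8 + w^8*4

w^10*8 + w^8*4


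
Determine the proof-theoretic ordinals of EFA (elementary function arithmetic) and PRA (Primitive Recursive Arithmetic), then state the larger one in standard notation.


Proof-theoretic ordinal of EFA (elementary function arithmetic): omega^3
Proof-theoretic ordinal of PRA (Primitive Recursive Arithmetic): omega^omega
Comparing: omega^3 < omega^omega.
The larger ordinal is omega^omega (from PRA (Primitive Recursive Arithmetic)).

omega^omega


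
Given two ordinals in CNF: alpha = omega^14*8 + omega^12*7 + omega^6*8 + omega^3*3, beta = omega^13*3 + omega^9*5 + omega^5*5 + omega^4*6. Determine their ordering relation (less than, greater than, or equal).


Compare term by term from highest exponent:
alpha = omega^14*8 + omega^12*7 + omega^6*8 + omega^3*3
beta = omega^13*3 + omega^9*5 + omega^5*5 + omega^4*6
Term 1: alpha has omega^14*8, beta has omega^13*3
Term 2: alpha has omega^12*7, beta has omega^9*5
Term 3: alpha has omega^6*8, beta has omega^5*5
Term 4: alpha has omega^3*3, beta has omega^4*6
Result: alpha > beta

alpha > beta
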